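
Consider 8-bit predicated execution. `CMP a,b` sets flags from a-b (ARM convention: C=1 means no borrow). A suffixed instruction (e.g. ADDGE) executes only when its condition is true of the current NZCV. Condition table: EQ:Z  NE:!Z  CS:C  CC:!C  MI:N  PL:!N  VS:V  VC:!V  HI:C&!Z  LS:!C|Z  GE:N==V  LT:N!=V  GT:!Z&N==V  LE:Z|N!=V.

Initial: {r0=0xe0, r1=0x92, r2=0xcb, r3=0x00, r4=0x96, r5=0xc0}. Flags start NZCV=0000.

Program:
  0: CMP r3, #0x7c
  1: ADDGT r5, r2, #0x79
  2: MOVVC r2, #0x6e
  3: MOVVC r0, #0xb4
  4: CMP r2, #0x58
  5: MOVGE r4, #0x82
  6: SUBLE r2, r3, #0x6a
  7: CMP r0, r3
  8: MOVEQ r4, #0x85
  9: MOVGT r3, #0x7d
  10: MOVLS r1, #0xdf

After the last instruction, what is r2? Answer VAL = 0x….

[0] flags=1000 → (cmp)
[1] flags=1000 GT?F → skip
[2] flags=1000 VC?T → r2=0x6e
[3] flags=1000 VC?T → r0=0xb4
[4] flags=0010 → (cmp)
[5] flags=0010 GE?T → r4=0x82
[6] flags=0010 LE?F → skip
[7] flags=1010 → (cmp)
[8] flags=1010 EQ?F → skip
[9] flags=1010 GT?F → skip
[10] flags=1010 LS?F → skip

VAL = 0x6e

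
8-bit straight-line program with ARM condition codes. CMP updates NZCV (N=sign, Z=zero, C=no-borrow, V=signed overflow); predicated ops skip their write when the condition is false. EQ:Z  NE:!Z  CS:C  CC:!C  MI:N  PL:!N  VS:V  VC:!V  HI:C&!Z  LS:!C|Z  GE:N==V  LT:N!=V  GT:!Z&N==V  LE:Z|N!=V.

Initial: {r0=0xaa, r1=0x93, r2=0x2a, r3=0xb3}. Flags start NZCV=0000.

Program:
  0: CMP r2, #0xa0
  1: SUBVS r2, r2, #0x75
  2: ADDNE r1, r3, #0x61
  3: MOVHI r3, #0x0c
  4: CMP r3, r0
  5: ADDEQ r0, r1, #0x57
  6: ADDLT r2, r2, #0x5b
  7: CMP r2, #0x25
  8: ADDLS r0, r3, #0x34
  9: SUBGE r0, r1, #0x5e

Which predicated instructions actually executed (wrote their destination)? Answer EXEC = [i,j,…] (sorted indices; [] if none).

EXEC = [1,2]

[0] flags=1001 → (cmp)
[1] flags=1001 VS?T → r2=0xb5
[2] flags=1001 NE?T → r1=0x14
[3] flags=1001 HI?F → skip
[4] flags=0010 → (cmp)
[5] flags=0010 EQ?F → skip
[6] flags=0010 LT?F → skip
[7] flags=1010 → (cmp)
[8] flags=1010 LS?F → skip
[9] flags=1010 GE?F → skip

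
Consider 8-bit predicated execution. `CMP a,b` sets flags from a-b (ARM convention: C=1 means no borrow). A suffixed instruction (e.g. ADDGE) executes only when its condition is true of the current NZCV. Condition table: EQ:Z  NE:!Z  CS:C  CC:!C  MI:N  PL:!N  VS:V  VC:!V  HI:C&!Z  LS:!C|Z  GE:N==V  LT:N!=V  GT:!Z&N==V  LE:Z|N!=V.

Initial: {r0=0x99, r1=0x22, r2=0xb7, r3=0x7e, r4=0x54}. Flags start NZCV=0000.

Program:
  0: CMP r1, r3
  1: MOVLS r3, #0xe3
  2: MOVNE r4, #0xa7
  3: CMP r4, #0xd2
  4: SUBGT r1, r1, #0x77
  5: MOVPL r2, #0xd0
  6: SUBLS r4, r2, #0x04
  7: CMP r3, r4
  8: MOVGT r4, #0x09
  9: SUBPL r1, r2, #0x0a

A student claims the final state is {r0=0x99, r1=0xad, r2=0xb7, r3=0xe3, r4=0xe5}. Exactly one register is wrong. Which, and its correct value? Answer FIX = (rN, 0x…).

[0] flags=1000 → (cmp)
[1] flags=1000 LS?T → r3=0xe3
[2] flags=1000 NE?T → r4=0xa7
[3] flags=1000 → (cmp)
[4] flags=1000 GT?F → skip
[5] flags=1000 PL?F → skip
[6] flags=1000 LS?T → r4=0xb3
[7] flags=0010 → (cmp)
[8] flags=0010 GT?T → r4=0x09
[9] flags=0010 PL?T → r1=0xad

FIX = (r4, 0x09)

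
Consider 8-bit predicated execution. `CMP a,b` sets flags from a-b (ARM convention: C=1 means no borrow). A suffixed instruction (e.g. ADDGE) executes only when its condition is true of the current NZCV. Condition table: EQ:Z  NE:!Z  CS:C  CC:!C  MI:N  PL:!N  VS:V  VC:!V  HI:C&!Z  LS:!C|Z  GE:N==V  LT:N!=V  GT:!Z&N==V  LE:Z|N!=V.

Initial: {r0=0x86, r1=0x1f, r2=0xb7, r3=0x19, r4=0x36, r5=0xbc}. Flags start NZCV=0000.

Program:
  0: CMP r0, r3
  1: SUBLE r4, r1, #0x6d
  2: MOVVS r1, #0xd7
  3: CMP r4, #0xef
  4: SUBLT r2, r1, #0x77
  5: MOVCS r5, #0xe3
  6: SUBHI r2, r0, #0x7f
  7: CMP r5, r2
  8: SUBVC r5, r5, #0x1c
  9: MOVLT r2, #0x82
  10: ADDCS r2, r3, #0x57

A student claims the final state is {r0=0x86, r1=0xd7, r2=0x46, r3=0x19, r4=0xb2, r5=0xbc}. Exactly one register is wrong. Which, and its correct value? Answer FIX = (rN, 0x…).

0: ✓ CMP  NZCV=0011
1: ✓ SUBLE  r4←0xb2
2: ✓ MOVVS  r1←0xd7
3: ✓ CMP  NZCV=1000
4: ✓ SUBLT  r2←0x60
5: · MOVCS
6: · SUBHI
7: ✓ CMP  NZCV=0011
8: · SUBVC
9: ✓ MOVLT  r2←0x82
10: ✓ ADDCS  r2←0x70

FIX = (r2, 0x70)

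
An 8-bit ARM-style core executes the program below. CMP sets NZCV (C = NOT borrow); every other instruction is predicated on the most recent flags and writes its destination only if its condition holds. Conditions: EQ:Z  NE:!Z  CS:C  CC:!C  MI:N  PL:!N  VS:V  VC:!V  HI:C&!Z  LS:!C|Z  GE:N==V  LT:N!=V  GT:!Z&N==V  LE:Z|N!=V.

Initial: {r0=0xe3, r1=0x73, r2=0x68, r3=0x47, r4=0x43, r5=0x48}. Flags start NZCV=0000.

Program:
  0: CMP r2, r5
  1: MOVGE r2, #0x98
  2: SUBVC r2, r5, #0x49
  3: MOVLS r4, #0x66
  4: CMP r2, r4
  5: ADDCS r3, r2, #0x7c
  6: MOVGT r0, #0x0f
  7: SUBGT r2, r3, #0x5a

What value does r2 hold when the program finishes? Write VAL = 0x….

VAL = 0xff

[0] flags=0010 → (cmp)
[1] flags=0010 GE?T → r2=0x98
[2] flags=0010 VC?T → r2=0xff
[3] flags=0010 LS?F → skip
[4] flags=1010 → (cmp)
[5] flags=1010 CS?T → r3=0x7b
[6] flags=1010 GT?F → skip
[7] flags=1010 GT?F → skip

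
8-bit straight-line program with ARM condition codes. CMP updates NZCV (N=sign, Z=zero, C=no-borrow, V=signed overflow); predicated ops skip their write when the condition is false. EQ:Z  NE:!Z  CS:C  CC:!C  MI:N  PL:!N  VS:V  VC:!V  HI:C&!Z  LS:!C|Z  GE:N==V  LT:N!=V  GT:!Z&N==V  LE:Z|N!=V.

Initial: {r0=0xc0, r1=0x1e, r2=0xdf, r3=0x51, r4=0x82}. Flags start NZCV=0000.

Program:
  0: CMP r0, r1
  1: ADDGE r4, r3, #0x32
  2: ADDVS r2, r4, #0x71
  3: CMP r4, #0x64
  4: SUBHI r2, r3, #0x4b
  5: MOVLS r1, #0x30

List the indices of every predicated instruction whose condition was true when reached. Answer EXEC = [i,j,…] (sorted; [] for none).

0: ✓ CMP  NZCV=1010
1: · ADDGE
2: · ADDVS
3: ✓ CMP  NZCV=0011
4: ✓ SUBHI  r2←0x06
5: · MOVLS

EXEC = [4]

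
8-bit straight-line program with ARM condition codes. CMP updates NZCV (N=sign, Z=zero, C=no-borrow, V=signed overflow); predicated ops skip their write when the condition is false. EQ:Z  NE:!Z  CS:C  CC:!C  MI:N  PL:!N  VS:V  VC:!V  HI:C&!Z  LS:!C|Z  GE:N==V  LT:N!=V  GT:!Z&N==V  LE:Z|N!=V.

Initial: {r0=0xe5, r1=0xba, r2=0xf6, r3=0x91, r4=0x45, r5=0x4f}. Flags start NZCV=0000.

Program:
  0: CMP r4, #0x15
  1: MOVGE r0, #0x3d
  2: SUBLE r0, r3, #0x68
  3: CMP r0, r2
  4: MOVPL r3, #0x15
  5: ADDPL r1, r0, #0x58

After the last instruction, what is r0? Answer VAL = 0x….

VAL = 0x3d

[0] flags=0010 → (cmp)
[1] flags=0010 GE?T → r0=0x3d
[2] flags=0010 LE?F → skip
[3] flags=0000 → (cmp)
[4] flags=0000 PL?T → r3=0x15
[5] flags=0000 PL?T → r1=0x95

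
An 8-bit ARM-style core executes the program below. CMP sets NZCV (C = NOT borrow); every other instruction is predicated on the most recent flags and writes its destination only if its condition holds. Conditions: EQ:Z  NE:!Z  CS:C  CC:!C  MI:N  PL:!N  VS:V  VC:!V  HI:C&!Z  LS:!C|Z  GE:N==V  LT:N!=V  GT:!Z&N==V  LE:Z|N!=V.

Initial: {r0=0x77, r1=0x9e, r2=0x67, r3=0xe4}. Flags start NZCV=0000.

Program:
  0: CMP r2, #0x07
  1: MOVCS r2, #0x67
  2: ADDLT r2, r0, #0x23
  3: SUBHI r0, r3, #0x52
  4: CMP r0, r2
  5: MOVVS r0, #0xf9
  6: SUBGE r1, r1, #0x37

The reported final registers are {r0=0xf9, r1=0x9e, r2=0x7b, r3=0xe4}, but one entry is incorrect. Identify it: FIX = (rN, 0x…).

[0] flags=0010 → (cmp)
[1] flags=0010 CS?T → r2=0x67
[2] flags=0010 LT?F → skip
[3] flags=0010 HI?T → r0=0x92
[4] flags=0011 → (cmp)
[5] flags=0011 VS?T → r0=0xf9
[6] flags=0011 GE?F → skip

FIX = (r2, 0x67)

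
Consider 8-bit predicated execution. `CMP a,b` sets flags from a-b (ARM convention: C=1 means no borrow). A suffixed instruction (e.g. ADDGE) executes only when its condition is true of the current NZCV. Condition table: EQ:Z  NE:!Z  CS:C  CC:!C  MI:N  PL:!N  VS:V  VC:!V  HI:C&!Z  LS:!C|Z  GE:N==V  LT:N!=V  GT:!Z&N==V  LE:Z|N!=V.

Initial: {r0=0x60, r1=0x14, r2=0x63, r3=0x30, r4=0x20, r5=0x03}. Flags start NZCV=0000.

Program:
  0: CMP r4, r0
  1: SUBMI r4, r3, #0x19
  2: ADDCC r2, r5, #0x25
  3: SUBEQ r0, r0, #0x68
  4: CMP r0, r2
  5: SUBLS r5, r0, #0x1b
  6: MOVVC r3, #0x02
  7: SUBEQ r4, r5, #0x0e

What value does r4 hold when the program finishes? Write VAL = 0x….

VAL = 0x17

[0] flags=1000 → (cmp)
[1] flags=1000 MI?T → r4=0x17
[2] flags=1000 CC?T → r2=0x28
[3] flags=1000 EQ?F → skip
[4] flags=0010 → (cmp)
[5] flags=0010 LS?F → skip
[6] flags=0010 VC?T → r3=0x02
[7] flags=0010 EQ?F → skip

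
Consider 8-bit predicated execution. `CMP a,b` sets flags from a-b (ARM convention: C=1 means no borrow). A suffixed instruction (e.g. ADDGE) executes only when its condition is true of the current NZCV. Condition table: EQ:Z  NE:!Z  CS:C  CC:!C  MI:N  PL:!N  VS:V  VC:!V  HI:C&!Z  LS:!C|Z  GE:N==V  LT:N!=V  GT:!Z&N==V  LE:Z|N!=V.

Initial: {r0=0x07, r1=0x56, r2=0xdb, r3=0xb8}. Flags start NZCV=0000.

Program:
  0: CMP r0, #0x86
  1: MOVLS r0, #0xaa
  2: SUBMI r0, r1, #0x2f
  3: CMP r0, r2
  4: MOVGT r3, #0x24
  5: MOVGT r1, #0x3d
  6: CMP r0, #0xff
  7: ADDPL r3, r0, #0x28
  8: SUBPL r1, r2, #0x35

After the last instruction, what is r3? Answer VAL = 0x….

0: ✓ CMP  NZCV=1001
1: ✓ MOVLS  r0←0xaa
2: ✓ SUBMI  r0←0x27
3: ✓ CMP  NZCV=0000
4: ✓ MOVGT  r3←0x24
5: ✓ MOVGT  r1←0x3d
6: ✓ CMP  NZCV=0000
7: ✓ ADDPL  r3←0x4f
8: ✓ SUBPL  r1←0xa6

VAL = 0x4f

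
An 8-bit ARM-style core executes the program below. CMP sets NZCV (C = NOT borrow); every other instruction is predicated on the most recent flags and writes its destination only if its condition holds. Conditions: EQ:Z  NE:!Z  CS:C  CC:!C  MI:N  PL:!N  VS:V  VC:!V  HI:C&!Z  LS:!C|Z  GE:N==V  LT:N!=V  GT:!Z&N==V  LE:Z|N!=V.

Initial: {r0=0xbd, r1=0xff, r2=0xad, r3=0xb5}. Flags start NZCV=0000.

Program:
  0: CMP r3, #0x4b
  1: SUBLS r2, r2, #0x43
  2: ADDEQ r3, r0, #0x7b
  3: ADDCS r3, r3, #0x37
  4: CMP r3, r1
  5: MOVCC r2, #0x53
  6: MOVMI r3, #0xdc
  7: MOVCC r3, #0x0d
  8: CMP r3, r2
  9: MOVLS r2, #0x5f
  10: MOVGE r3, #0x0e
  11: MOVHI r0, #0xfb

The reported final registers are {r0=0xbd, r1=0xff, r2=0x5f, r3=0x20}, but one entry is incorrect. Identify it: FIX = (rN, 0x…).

[0] flags=0011 → (cmp)
[1] flags=0011 LS?F → skip
[2] flags=0011 EQ?F → skip
[3] flags=0011 CS?T → r3=0xec
[4] flags=1000 → (cmp)
[5] flags=1000 CC?T → r2=0x53
[6] flags=1000 MI?T → r3=0xdc
[7] flags=1000 CC?T → r3=0x0d
[8] flags=1000 → (cmp)
[9] flags=1000 LS?T → r2=0x5f
[10] flags=1000 GE?F → skip
[11] flags=1000 HI?F → skip

FIX = (r3, 0x0d)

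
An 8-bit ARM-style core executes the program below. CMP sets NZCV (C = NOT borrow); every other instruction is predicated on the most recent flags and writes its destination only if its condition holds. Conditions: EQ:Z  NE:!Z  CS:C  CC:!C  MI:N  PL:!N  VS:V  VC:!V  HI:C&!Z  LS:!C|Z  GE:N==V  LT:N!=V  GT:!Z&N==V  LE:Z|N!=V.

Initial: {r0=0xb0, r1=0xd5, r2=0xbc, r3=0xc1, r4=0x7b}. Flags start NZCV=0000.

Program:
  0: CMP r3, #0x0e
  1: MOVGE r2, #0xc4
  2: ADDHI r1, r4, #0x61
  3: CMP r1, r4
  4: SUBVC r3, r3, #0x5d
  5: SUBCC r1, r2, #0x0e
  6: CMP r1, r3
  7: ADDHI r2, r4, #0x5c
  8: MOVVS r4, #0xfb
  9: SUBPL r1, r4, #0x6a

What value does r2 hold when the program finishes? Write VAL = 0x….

[0] flags=1010 → (cmp)
[1] flags=1010 GE?F → skip
[2] flags=1010 HI?T → r1=0xdc
[3] flags=0011 → (cmp)
[4] flags=0011 VC?F → skip
[5] flags=0011 CC?F → skip
[6] flags=0010 → (cmp)
[7] flags=0010 HI?T → r2=0xd7
[8] flags=0010 VS?F → skip
[9] flags=0010 PL?T → r1=0x11

VAL = 0xd7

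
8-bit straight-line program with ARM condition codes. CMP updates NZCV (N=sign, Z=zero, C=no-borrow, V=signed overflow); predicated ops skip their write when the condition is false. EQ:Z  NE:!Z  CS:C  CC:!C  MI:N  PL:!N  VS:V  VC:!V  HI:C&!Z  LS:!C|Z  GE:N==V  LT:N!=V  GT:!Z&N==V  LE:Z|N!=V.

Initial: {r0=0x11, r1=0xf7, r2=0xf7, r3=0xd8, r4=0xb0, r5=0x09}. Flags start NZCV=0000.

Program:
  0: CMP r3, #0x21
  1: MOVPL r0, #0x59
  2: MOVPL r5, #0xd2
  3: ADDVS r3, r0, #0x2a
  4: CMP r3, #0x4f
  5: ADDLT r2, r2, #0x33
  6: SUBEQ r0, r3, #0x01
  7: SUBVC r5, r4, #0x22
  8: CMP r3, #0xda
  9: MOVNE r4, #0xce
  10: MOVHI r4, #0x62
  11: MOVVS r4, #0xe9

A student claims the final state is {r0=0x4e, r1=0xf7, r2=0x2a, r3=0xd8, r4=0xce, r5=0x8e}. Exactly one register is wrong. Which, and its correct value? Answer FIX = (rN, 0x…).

FIX = (r0, 0x11)

0: ✓ CMP  NZCV=1010
1: · MOVPL
2: · MOVPL
3: · ADDVS
4: ✓ CMP  NZCV=1010
5: ✓ ADDLT  r2←0x2a
6: · SUBEQ
7: ✓ SUBVC  r5←0x8e
8: ✓ CMP  NZCV=1000
9: ✓ MOVNE  r4←0xce
10: · MOVHI
11: · MOVVS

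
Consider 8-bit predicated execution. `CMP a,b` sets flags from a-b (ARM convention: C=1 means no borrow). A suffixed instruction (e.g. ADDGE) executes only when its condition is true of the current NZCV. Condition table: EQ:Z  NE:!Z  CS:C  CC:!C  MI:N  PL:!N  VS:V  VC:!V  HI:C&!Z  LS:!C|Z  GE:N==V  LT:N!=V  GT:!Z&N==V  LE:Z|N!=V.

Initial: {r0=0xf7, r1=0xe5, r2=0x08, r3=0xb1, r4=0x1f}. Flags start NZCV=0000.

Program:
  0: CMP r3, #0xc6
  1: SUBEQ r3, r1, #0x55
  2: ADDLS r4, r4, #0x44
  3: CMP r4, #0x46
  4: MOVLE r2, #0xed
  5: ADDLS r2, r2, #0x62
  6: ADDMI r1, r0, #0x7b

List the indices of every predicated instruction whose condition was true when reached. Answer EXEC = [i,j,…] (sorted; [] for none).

EXEC = [2]

0: ✓ CMP  NZCV=1000
1: · SUBEQ
2: ✓ ADDLS  r4←0x63
3: ✓ CMP  NZCV=0010
4: · MOVLE
5: · ADDLS
6: · ADDMI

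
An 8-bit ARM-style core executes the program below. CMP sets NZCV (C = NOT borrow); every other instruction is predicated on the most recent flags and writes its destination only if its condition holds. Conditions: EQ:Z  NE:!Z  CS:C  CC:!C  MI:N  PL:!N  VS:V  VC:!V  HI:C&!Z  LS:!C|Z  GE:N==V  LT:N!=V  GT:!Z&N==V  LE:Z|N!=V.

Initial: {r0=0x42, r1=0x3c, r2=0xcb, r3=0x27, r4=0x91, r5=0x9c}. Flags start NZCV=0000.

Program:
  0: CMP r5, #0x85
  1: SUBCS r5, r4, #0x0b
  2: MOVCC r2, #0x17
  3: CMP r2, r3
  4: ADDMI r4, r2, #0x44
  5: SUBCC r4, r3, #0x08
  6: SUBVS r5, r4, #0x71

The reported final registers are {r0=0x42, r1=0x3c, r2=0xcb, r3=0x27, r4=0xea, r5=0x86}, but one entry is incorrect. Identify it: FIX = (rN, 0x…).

FIX = (r4, 0x0f)

[0] flags=0010 → (cmp)
[1] flags=0010 CS?T → r5=0x86
[2] flags=0010 CC?F → skip
[3] flags=1010 → (cmp)
[4] flags=1010 MI?T → r4=0x0f
[5] flags=1010 CC?F → skip
[6] flags=1010 VS?F → skip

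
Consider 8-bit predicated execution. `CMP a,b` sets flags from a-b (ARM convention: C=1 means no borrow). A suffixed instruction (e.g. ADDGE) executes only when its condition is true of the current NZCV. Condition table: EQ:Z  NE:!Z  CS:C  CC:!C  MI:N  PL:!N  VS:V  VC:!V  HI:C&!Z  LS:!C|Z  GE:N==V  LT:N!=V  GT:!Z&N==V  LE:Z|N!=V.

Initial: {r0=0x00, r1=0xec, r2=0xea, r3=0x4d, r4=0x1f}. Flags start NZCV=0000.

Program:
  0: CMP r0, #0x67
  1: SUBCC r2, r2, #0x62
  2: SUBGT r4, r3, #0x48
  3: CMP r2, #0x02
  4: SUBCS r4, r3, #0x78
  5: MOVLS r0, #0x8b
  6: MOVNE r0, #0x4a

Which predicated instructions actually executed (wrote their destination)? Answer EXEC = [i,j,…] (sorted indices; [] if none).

[0] flags=1000 → (cmp)
[1] flags=1000 CC?T → r2=0x88
[2] flags=1000 GT?F → skip
[3] flags=1010 → (cmp)
[4] flags=1010 CS?T → r4=0xd5
[5] flags=1010 LS?F → skip
[6] flags=1010 NE?T → r0=0x4a

EXEC = [1,4,6]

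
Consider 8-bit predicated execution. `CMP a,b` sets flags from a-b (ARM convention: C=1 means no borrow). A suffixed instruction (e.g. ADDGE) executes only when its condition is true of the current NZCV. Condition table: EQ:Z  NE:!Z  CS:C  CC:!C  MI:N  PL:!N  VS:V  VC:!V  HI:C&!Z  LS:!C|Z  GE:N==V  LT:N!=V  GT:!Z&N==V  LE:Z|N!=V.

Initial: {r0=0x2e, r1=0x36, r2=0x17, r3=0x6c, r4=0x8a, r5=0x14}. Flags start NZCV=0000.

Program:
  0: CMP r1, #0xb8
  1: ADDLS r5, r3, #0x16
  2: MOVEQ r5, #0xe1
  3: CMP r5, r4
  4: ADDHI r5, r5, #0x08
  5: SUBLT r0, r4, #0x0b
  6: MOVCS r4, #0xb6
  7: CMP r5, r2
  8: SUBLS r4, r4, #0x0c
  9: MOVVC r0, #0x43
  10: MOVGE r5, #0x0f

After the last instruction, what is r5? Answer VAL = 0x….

0: ✓ CMP  NZCV=0000
1: ✓ ADDLS  r5←0x82
2: · MOVEQ
3: ✓ CMP  NZCV=1000
4: · ADDHI
5: ✓ SUBLT  r0←0x7f
6: · MOVCS
7: ✓ CMP  NZCV=0011
8: · SUBLS
9: · MOVVC
10: · MOVGE

VAL = 0x82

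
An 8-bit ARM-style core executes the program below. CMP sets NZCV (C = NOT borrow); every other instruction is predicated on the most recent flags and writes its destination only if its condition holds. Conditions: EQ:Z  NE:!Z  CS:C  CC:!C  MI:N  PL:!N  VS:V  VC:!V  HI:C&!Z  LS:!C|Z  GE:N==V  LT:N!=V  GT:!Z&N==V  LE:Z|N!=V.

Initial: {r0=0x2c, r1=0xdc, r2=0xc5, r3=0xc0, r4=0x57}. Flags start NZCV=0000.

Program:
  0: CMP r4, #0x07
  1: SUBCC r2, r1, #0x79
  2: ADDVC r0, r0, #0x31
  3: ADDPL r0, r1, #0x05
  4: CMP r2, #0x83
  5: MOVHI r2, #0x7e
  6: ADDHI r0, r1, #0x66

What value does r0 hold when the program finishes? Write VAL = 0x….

VAL = 0x42

0: ✓ CMP  NZCV=0010
1: · SUBCC
2: ✓ ADDVC  r0←0x5d
3: ✓ ADDPL  r0←0xe1
4: ✓ CMP  NZCV=0010
5: ✓ MOVHI  r2←0x7e
6: ✓ ADDHI  r0←0x42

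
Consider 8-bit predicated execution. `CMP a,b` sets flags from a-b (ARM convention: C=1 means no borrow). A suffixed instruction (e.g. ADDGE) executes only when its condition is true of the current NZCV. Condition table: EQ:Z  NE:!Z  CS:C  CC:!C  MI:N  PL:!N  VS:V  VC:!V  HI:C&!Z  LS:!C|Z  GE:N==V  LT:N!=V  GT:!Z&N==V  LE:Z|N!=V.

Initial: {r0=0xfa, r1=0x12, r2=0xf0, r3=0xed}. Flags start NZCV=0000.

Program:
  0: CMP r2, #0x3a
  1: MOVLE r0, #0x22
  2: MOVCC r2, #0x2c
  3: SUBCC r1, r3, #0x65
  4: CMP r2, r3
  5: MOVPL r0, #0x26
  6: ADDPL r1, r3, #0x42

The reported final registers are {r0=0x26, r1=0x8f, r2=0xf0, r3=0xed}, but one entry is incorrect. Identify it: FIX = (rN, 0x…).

FIX = (r1, 0x2f)

0: ✓ CMP  NZCV=1010
1: ✓ MOVLE  r0←0x22
2: · MOVCC
3: · SUBCC
4: ✓ CMP  NZCV=0010
5: ✓ MOVPL  r0←0x26
6: ✓ ADDPL  r1←0x2f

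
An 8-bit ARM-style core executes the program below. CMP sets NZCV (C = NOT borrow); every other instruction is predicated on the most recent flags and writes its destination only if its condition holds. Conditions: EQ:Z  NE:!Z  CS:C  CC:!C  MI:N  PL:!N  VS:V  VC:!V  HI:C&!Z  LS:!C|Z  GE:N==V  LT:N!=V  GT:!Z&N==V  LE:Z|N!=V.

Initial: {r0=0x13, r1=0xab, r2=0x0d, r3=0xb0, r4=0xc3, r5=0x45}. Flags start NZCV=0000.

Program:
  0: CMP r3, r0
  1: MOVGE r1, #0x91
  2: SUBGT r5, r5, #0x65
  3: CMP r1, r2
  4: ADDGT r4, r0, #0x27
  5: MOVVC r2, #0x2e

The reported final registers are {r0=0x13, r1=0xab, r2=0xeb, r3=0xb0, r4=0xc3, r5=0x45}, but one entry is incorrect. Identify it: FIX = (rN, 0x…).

[0] flags=1010 → (cmp)
[1] flags=1010 GE?F → skip
[2] flags=1010 GT?F → skip
[3] flags=1010 → (cmp)
[4] flags=1010 GT?F → skip
[5] flags=1010 VC?T → r2=0x2e

FIX = (r2, 0x2e)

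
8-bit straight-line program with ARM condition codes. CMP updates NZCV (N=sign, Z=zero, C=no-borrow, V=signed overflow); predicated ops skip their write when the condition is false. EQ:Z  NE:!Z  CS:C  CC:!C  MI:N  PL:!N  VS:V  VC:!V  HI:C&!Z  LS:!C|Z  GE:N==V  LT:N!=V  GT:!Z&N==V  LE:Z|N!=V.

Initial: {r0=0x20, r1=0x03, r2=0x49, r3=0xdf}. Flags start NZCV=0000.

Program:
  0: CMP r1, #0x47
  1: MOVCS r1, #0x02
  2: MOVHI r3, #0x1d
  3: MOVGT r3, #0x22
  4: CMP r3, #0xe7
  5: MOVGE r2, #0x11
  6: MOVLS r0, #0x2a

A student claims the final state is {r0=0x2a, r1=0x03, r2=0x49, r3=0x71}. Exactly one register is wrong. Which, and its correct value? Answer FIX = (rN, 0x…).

FIX = (r3, 0xdf)

[0] flags=1000 → (cmp)
[1] flags=1000 CS?F → skip
[2] flags=1000 HI?F → skip
[3] flags=1000 GT?F → skip
[4] flags=1000 → (cmp)
[5] flags=1000 GE?F → skip
[6] flags=1000 LS?T → r0=0x2a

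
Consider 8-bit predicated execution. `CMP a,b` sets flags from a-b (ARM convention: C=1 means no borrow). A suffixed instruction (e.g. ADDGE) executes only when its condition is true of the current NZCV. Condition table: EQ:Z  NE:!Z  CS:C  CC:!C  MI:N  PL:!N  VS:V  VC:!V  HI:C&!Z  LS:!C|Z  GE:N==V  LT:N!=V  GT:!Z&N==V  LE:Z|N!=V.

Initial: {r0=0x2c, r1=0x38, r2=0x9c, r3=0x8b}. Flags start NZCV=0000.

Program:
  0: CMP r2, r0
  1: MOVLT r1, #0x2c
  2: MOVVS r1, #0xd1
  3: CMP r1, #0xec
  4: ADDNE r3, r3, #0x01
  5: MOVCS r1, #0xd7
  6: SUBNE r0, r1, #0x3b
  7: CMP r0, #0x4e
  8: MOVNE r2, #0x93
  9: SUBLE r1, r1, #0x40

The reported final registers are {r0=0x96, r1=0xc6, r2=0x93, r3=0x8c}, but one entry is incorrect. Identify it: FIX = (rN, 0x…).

[0] flags=0011 → (cmp)
[1] flags=0011 LT?T → r1=0x2c
[2] flags=0011 VS?T → r1=0xd1
[3] flags=1000 → (cmp)
[4] flags=1000 NE?T → r3=0x8c
[5] flags=1000 CS?F → skip
[6] flags=1000 NE?T → r0=0x96
[7] flags=0011 → (cmp)
[8] flags=0011 NE?T → r2=0x93
[9] flags=0011 LE?T → r1=0x91

FIX = (r1, 0x91)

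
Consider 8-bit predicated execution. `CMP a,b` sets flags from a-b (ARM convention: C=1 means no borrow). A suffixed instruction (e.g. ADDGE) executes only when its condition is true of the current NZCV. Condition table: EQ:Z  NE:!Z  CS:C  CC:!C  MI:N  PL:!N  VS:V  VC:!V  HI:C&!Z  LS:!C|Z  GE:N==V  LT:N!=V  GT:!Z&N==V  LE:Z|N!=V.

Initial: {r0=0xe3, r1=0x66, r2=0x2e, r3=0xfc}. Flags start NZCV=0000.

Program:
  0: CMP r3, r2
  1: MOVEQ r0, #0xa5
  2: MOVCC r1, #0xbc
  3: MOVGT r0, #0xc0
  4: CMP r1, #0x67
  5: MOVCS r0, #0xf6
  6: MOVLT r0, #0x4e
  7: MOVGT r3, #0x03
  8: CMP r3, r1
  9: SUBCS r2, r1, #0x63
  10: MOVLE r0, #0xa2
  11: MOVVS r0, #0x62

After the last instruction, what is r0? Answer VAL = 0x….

[0] flags=1010 → (cmp)
[1] flags=1010 EQ?F → skip
[2] flags=1010 CC?F → skip
[3] flags=1010 GT?F → skip
[4] flags=1000 → (cmp)
[5] flags=1000 CS?F → skip
[6] flags=1000 LT?T → r0=0x4e
[7] flags=1000 GT?F → skip
[8] flags=1010 → (cmp)
[9] flags=1010 CS?T → r2=0x03
[10] flags=1010 LE?T → r0=0xa2
[11] flags=1010 VS?F → skip

VAL = 0xa2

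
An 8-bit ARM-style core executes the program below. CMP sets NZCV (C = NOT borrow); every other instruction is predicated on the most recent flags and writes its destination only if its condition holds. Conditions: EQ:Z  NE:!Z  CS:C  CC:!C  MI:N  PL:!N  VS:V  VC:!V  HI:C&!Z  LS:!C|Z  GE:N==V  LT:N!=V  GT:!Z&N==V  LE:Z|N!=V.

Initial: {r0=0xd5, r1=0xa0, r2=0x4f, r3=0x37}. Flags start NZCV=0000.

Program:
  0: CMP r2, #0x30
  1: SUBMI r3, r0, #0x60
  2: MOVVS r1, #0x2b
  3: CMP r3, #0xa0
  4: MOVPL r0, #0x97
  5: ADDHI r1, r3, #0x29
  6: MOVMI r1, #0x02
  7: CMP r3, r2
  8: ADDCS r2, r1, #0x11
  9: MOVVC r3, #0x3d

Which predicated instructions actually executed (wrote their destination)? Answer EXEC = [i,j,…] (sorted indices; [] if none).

EXEC = [6,9]

[0] flags=0010 → (cmp)
[1] flags=0010 MI?F → skip
[2] flags=0010 VS?F → skip
[3] flags=1001 → (cmp)
[4] flags=1001 PL?F → skip
[5] flags=1001 HI?F → skip
[6] flags=1001 MI?T → r1=0x02
[7] flags=1000 → (cmp)
[8] flags=1000 CS?F → skip
[9] flags=1000 VC?T → r3=0x3d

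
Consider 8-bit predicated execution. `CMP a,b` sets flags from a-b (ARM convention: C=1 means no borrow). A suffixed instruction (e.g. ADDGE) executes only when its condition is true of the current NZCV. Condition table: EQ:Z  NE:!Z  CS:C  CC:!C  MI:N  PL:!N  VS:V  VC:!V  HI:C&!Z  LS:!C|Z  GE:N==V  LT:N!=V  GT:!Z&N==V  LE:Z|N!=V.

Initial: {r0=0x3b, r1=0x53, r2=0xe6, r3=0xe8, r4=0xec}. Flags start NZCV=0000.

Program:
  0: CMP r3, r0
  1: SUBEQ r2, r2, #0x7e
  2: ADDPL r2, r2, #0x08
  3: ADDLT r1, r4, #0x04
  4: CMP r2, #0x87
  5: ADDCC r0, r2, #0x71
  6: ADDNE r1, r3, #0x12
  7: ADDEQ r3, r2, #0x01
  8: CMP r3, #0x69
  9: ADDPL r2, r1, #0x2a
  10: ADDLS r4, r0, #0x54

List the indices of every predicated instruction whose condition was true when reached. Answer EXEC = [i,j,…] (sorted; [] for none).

EXEC = [3,6,9]

[0] flags=1010 → (cmp)
[1] flags=1010 EQ?F → skip
[2] flags=1010 PL?F → skip
[3] flags=1010 LT?T → r1=0xf0
[4] flags=0010 → (cmp)
[5] flags=0010 CC?F → skip
[6] flags=0010 NE?T → r1=0xfa
[7] flags=0010 EQ?F → skip
[8] flags=0011 → (cmp)
[9] flags=0011 PL?T → r2=0x24
[10] flags=0011 LS?F → skip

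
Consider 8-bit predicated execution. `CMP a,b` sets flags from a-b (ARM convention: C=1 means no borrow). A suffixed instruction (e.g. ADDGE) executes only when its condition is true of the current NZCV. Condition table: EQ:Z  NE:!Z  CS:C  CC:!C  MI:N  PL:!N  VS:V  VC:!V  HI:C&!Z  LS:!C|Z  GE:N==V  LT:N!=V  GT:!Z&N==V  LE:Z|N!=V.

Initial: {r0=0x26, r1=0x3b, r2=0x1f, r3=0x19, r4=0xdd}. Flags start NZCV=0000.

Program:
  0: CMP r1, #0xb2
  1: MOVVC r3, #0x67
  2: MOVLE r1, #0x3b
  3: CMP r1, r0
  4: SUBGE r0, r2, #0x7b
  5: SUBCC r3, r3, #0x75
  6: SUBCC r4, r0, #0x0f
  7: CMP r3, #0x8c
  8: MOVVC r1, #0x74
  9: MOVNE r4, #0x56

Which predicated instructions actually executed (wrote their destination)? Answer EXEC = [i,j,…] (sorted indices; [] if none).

EXEC = [4,9]

0: ✓ CMP  NZCV=1001
1: · MOVVC
2: · MOVLE
3: ✓ CMP  NZCV=0010
4: ✓ SUBGE  r0←0xa4
5: · SUBCC
6: · SUBCC
7: ✓ CMP  NZCV=1001
8: · MOVVC
9: ✓ MOVNE  r4←0x56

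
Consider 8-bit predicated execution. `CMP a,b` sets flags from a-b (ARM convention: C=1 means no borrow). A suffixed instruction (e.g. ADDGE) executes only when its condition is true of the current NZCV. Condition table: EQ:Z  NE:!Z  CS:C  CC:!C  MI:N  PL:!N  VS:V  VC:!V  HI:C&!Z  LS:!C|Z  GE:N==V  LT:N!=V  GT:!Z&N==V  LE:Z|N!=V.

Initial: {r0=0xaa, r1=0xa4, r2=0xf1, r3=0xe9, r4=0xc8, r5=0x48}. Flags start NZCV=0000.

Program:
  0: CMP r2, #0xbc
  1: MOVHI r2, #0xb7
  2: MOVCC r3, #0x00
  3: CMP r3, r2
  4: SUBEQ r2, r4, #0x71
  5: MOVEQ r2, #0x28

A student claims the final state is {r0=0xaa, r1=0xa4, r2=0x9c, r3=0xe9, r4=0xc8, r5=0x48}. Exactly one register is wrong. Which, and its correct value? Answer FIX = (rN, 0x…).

FIX = (r2, 0xb7)

0: ✓ CMP  NZCV=0010
1: ✓ MOVHI  r2←0xb7
2: · MOVCC
3: ✓ CMP  NZCV=0010
4: · SUBEQ
5: · MOVEQ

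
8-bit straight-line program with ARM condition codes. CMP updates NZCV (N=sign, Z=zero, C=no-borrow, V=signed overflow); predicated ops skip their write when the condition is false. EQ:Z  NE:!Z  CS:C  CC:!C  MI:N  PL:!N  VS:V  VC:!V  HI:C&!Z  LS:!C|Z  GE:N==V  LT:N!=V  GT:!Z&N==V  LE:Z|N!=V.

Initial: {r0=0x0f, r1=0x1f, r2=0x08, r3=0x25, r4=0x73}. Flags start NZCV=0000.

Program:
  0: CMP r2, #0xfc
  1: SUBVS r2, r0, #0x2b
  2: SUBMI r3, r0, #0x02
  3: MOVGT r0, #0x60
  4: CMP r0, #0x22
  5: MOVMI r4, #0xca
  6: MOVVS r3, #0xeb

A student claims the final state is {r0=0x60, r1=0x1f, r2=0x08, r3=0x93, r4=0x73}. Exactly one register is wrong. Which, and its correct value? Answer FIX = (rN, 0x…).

[0] flags=0000 → (cmp)
[1] flags=0000 VS?F → skip
[2] flags=0000 MI?F → skip
[3] flags=0000 GT?T → r0=0x60
[4] flags=0010 → (cmp)
[5] flags=0010 MI?F → skip
[6] flags=0010 VS?F → skip

FIX = (r3, 0x25)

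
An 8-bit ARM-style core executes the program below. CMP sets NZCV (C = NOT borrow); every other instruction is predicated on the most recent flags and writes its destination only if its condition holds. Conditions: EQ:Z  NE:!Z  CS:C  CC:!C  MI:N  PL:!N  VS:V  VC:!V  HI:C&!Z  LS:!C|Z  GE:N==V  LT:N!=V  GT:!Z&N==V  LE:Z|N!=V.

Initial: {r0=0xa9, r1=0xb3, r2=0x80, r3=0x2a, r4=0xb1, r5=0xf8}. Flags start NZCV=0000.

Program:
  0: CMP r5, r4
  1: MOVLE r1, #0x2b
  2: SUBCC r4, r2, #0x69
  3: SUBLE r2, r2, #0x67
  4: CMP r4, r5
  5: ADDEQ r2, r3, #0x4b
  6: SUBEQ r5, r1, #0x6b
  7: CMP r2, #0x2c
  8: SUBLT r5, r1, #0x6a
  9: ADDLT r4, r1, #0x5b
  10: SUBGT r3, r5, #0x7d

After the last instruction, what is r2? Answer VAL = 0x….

0: ✓ CMP  NZCV=0010
1: · MOVLE
2: · SUBCC
3: · SUBLE
4: ✓ CMP  NZCV=1000
5: · ADDEQ
6: · SUBEQ
7: ✓ CMP  NZCV=0011
8: ✓ SUBLT  r5←0x49
9: ✓ ADDLT  r4←0x0e
10: · SUBGT

VAL = 0x80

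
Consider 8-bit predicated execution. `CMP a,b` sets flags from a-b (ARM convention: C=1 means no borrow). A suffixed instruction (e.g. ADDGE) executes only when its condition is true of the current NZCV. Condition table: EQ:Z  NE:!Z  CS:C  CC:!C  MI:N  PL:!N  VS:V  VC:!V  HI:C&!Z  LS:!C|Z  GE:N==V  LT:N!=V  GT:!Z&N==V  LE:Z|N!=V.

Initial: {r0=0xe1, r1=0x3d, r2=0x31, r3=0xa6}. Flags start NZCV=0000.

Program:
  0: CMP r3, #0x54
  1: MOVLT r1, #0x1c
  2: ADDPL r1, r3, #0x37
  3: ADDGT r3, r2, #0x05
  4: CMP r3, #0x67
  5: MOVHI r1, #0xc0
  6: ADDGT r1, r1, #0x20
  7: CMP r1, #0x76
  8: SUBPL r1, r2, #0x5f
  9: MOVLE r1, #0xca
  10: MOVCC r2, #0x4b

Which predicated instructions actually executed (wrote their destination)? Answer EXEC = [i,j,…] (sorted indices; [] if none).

0: ✓ CMP  NZCV=0011
1: ✓ MOVLT  r1←0x1c
2: ✓ ADDPL  r1←0xdd
3: · ADDGT
4: ✓ CMP  NZCV=0011
5: ✓ MOVHI  r1←0xc0
6: · ADDGT
7: ✓ CMP  NZCV=0011
8: ✓ SUBPL  r1←0xd2
9: ✓ MOVLE  r1←0xca
10: · MOVCC

EXEC = [1,2,5,8,9]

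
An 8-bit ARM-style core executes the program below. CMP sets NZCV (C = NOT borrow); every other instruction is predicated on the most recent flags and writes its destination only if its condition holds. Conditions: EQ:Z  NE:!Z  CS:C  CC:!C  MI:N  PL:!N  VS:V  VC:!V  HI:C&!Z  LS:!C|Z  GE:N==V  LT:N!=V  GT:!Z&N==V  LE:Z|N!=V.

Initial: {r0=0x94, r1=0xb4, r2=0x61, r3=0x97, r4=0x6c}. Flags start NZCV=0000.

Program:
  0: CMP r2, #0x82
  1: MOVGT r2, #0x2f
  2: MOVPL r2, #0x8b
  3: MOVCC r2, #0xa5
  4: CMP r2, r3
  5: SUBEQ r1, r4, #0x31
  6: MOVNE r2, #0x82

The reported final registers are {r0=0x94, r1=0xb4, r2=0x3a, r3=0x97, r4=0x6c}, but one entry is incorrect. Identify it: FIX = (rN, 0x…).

[0] flags=1001 → (cmp)
[1] flags=1001 GT?T → r2=0x2f
[2] flags=1001 PL?F → skip
[3] flags=1001 CC?T → r2=0xa5
[4] flags=0010 → (cmp)
[5] flags=0010 EQ?F → skip
[6] flags=0010 NE?T → r2=0x82

FIX = (r2, 0x82)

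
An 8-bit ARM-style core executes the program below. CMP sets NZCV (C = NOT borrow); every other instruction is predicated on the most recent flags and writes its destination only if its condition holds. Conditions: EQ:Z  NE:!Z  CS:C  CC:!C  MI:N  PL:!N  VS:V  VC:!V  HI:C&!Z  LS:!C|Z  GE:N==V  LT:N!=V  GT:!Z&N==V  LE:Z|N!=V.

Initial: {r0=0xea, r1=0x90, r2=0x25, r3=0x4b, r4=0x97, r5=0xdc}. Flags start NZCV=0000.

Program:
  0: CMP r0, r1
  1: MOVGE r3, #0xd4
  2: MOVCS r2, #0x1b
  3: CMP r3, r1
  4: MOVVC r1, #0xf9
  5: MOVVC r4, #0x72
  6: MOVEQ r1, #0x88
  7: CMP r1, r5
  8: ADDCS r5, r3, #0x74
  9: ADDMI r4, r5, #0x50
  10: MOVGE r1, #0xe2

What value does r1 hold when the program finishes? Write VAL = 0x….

[0] flags=0010 → (cmp)
[1] flags=0010 GE?T → r3=0xd4
[2] flags=0010 CS?T → r2=0x1b
[3] flags=0010 → (cmp)
[4] flags=0010 VC?T → r1=0xf9
[5] flags=0010 VC?T → r4=0x72
[6] flags=0010 EQ?F → skip
[7] flags=0010 → (cmp)
[8] flags=0010 CS?T → r5=0x48
[9] flags=0010 MI?F → skip
[10] flags=0010 GE?T → r1=0xe2

VAL = 0xe2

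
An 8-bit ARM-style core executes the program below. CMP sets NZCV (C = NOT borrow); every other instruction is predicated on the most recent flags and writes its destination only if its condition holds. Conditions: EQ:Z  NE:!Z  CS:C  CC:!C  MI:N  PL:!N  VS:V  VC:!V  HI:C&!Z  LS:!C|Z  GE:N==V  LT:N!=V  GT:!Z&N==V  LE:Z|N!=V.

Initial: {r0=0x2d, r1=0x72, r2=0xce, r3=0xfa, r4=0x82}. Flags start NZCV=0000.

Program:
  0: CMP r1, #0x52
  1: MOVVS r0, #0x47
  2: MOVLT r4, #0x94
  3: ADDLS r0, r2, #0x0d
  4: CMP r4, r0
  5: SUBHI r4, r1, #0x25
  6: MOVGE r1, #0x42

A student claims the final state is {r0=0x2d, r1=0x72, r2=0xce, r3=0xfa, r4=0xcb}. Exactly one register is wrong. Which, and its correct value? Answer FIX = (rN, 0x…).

[0] flags=0010 → (cmp)
[1] flags=0010 VS?F → skip
[2] flags=0010 LT?F → skip
[3] flags=0010 LS?F → skip
[4] flags=0011 → (cmp)
[5] flags=0011 HI?T → r4=0x4d
[6] flags=0011 GE?F → skip

FIX = (r4, 0x4d)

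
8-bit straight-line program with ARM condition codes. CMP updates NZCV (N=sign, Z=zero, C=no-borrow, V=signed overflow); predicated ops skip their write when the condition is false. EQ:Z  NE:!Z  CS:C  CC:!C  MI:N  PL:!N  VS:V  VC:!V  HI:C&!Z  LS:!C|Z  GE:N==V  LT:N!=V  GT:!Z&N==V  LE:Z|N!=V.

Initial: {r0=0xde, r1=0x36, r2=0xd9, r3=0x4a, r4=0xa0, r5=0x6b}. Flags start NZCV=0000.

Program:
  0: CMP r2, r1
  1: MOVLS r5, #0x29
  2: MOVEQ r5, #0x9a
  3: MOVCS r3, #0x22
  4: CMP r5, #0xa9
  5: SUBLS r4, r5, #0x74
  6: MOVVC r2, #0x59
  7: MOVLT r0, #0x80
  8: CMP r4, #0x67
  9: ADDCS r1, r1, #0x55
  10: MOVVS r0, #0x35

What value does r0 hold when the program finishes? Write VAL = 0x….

VAL = 0xde

[0] flags=1010 → (cmp)
[1] flags=1010 LS?F → skip
[2] flags=1010 EQ?F → skip
[3] flags=1010 CS?T → r3=0x22
[4] flags=1001 → (cmp)
[5] flags=1001 LS?T → r4=0xf7
[6] flags=1001 VC?F → skip
[7] flags=1001 LT?F → skip
[8] flags=1010 → (cmp)
[9] flags=1010 CS?T → r1=0x8b
[10] flags=1010 VS?F → skip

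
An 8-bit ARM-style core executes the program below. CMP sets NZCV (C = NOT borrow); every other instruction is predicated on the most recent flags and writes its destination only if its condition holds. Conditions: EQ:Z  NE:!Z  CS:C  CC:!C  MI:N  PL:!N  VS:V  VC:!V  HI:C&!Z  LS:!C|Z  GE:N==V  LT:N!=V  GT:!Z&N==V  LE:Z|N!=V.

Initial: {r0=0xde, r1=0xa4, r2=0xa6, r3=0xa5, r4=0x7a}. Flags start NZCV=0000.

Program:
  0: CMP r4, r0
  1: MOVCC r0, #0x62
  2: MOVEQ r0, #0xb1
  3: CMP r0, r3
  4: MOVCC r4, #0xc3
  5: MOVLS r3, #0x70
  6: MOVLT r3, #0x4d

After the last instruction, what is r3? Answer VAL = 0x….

[0] flags=1001 → (cmp)
[1] flags=1001 CC?T → r0=0x62
[2] flags=1001 EQ?F → skip
[3] flags=1001 → (cmp)
[4] flags=1001 CC?T → r4=0xc3
[5] flags=1001 LS?T → r3=0x70
[6] flags=1001 LT?F → skip

VAL = 0x70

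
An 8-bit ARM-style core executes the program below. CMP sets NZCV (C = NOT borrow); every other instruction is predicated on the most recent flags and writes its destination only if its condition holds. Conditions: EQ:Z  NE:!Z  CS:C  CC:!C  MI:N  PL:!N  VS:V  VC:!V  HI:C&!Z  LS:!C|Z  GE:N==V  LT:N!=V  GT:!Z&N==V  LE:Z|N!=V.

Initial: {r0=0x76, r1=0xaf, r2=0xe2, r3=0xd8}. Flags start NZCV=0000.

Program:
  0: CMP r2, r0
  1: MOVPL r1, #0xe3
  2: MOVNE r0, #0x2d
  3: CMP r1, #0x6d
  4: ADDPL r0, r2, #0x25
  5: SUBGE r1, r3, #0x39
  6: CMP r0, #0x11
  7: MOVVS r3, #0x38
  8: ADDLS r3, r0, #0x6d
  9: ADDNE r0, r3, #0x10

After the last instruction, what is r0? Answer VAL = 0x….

VAL = 0x84

0: ✓ CMP  NZCV=0011
1: ✓ MOVPL  r1←0xe3
2: ✓ MOVNE  r0←0x2d
3: ✓ CMP  NZCV=0011
4: ✓ ADDPL  r0←0x07
5: · SUBGE
6: ✓ CMP  NZCV=1000
7: · MOVVS
8: ✓ ADDLS  r3←0x74
9: ✓ ADDNE  r0←0x84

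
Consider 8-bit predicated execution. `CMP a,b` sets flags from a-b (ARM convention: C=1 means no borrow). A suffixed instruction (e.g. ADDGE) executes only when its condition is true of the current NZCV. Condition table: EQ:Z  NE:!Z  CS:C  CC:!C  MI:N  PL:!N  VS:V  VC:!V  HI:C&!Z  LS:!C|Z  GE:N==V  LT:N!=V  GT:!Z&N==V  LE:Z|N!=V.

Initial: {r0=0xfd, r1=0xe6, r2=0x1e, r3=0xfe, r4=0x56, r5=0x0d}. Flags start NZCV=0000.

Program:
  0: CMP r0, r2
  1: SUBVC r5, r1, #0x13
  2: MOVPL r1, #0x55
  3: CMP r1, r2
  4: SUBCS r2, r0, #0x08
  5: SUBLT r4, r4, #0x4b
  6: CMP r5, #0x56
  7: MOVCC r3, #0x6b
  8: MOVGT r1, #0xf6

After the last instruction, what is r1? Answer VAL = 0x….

VAL = 0xe6

[0] flags=1010 → (cmp)
[1] flags=1010 VC?T → r5=0xd3
[2] flags=1010 PL?F → skip
[3] flags=1010 → (cmp)
[4] flags=1010 CS?T → r2=0xf5
[5] flags=1010 LT?T → r4=0x0b
[6] flags=0011 → (cmp)
[7] flags=0011 CC?F → skip
[8] flags=0011 GT?F → skip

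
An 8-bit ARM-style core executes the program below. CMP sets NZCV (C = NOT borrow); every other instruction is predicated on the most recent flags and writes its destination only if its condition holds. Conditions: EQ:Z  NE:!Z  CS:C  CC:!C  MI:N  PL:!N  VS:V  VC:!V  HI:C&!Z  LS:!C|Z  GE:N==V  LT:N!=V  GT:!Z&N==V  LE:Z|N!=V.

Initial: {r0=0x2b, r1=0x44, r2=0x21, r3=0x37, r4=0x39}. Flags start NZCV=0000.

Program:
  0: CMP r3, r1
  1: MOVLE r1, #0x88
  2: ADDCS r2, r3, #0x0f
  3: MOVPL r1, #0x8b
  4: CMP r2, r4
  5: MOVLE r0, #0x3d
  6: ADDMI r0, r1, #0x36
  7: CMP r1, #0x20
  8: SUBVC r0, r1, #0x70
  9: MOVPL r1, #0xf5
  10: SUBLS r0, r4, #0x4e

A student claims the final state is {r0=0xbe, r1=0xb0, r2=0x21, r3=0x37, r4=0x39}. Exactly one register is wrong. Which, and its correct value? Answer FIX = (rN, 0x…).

FIX = (r1, 0xf5)

[0] flags=1000 → (cmp)
[1] flags=1000 LE?T → r1=0x88
[2] flags=1000 CS?F → skip
[3] flags=1000 PL?F → skip
[4] flags=1000 → (cmp)
[5] flags=1000 LE?T → r0=0x3d
[6] flags=1000 MI?T → r0=0xbe
[7] flags=0011 → (cmp)
[8] flags=0011 VC?F → skip
[9] flags=0011 PL?T → r1=0xf5
[10] flags=0011 LS?F → skip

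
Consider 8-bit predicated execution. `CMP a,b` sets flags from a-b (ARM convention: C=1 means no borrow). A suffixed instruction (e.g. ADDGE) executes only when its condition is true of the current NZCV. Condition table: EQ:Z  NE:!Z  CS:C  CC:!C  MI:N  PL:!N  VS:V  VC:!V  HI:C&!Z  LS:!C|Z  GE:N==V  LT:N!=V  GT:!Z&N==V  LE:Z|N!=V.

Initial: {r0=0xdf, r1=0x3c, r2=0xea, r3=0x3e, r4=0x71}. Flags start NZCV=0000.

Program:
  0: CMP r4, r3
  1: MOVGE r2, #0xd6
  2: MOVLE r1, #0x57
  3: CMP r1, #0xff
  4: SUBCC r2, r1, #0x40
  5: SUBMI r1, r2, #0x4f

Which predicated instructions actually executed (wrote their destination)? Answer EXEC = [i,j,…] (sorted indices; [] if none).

[0] flags=0010 → (cmp)
[1] flags=0010 GE?T → r2=0xd6
[2] flags=0010 LE?F → skip
[3] flags=0000 → (cmp)
[4] flags=0000 CC?T → r2=0xfc
[5] flags=0000 MI?F → skip

EXEC = [1,4]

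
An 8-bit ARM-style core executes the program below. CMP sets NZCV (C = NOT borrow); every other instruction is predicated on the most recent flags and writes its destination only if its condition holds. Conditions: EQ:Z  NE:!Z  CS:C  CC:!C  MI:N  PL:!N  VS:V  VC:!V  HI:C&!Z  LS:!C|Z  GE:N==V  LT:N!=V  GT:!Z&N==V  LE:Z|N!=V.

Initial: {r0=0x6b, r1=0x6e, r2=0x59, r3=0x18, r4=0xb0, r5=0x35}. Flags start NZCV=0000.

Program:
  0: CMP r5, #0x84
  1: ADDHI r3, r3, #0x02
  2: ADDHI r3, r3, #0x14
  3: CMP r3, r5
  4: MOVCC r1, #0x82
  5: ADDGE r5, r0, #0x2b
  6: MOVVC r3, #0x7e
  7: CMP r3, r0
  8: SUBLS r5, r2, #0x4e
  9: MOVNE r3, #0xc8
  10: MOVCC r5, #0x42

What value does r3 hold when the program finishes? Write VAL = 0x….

0: ✓ CMP  NZCV=1001
1: · ADDHI
2: · ADDHI
3: ✓ CMP  NZCV=1000
4: ✓ MOVCC  r1←0x82
5: · ADDGE
6: ✓ MOVVC  r3←0x7e
7: ✓ CMP  NZCV=0010
8: · SUBLS
9: ✓ MOVNE  r3←0xc8
10: · MOVCC

VAL = 0xc8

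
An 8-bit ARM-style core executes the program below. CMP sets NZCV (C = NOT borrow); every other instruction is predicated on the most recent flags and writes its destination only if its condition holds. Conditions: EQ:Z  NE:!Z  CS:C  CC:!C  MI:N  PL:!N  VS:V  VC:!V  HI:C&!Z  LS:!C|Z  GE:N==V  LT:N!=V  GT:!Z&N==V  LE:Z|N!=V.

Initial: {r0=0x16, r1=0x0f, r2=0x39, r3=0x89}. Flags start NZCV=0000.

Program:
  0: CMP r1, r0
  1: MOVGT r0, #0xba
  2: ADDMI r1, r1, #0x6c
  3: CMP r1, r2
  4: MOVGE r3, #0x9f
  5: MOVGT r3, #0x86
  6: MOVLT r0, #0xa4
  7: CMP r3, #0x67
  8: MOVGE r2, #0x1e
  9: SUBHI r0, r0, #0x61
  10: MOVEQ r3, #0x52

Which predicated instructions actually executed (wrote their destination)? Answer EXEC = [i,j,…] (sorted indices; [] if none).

EXEC = [2,4,5,9]

[0] flags=1000 → (cmp)
[1] flags=1000 GT?F → skip
[2] flags=1000 MI?T → r1=0x7b
[3] flags=0010 → (cmp)
[4] flags=0010 GE?T → r3=0x9f
[5] flags=0010 GT?T → r3=0x86
[6] flags=0010 LT?F → skip
[7] flags=0011 → (cmp)
[8] flags=0011 GE?F → skip
[9] flags=0011 HI?T → r0=0xb5
[10] flags=0011 EQ?F → skip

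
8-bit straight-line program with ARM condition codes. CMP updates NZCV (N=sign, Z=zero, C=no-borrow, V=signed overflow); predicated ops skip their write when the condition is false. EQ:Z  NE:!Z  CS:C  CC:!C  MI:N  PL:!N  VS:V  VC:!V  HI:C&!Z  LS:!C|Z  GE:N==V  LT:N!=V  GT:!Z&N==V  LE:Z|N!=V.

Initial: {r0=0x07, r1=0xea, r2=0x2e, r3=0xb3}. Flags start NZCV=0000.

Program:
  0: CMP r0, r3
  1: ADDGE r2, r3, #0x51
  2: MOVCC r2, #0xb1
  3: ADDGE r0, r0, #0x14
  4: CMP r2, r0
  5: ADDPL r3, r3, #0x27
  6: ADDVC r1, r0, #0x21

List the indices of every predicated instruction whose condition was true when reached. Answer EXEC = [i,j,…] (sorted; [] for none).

0: ✓ CMP  NZCV=0000
1: ✓ ADDGE  r2←0x04
2: ✓ MOVCC  r2←0xb1
3: ✓ ADDGE  r0←0x1b
4: ✓ CMP  NZCV=1010
5: · ADDPL
6: ✓ ADDVC  r1←0x3c

EXEC = [1,2,3,6]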